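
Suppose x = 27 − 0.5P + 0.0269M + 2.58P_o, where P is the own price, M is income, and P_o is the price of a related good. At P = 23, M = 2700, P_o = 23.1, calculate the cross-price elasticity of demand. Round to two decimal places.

Substituting, x = 27 − 0.5(23) + 0.0269(2700) + 2.58(23.1) = 27 − 11.5 + 72.63 + 59.598 = 147.728.
∂x/∂P_o = +2.58, so E_xy = 2.58·(23.1/147.728) ≈ 0.40.
E_xy > 0: the goods are substitutes.

0.40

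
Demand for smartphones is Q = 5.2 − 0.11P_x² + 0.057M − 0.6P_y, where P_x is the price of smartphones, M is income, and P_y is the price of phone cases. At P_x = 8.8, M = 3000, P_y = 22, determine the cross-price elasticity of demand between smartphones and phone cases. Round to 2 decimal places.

At the given point, Q = 5.2 − 0.11(8.8)² + 0.057(3000) − 0.6(22) = 5.2 − 8.5184 + 171 − 13.2 = 154.4816.
∂Q/∂P_y = −0.6, so E_xy = -0.6·(22/154.4816) ≈ -0.09.
E_xy < 0: the goods are complements.

-0.09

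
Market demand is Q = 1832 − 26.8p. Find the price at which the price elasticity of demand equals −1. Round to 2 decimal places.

34.18

For linear demand Q = a − bp, E = −bp/(a − bp). |E| = 1 ⇒ bp = a − bp ⇒ p = a/(2b).
p = 1832/(2·26.8) ≈ 34.18.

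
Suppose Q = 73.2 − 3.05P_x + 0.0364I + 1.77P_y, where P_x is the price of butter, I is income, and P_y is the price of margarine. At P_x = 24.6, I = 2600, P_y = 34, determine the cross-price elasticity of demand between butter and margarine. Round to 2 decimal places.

0.39

Q = 73.2 − 3.05(24.6) + 0.0364(2600) + 1.77(34) = 73.2 − 75.03 + 94.64 + 60.18 = 152.99.
∂Q/∂P_y = +1.77, so E_xy = 1.77·(34/152.99) ≈ 0.39.
E_xy > 0: the goods are substitutes.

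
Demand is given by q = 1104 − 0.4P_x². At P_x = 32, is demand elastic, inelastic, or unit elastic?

At P_x = 32, q = 694.4.
dq/dP_x = −2·0.4·P_x = −25.6.
Point elasticity E = (dq/dP_x)·(P_x/q) = -25.6 × 32/694.4 ≈ -1.180.
|E| ≈ 1.180 > 1, so demand is elastic.

elastic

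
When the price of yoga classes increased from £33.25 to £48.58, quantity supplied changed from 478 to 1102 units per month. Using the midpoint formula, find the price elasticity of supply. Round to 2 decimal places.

%Δq = (1102 − 478)/[(478 + 1102)/2] = 624/790 ≈ 0.7899.
%Δp = (48.58 − 33.25)/[(33.25 + 48.58)/2] = 15.33/40.915 ≈ 0.3747.
Arc elasticity E = %Δq/%Δp ≈ 0.7899/0.3747 ≈ 2.11.
|E| > 1: supply is elastic over this range.

2.11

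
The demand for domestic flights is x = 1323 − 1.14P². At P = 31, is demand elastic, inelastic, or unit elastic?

elastic

At P = 31, x = 227.46.
dx/dP = −2·1.14·P = −70.68.
Point elasticity E = (dx/dP)·(P/x) = -70.68 × 31/227.46 ≈ -9.633.
|E| ≈ 9.633 > 1, so demand is elastic.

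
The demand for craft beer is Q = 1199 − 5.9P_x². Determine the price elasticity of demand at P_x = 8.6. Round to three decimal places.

-1.144

At P_x = 8.6, Q = 762.636.
dQ/dP_x = −2·5.9·P_x = −101.48.
Point elasticity E = (dQ/dP_x)·(P_x/Q) = -101.48 × 8.6/762.636 ≈ -1.144.
|E| > 1, so demand is elastic at this price.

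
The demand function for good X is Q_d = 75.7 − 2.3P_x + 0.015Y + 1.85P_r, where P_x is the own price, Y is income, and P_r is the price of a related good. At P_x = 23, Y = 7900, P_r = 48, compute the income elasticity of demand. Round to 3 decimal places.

0.515

Q_d = 75.7 − 2.3(23) + 0.015(7900) + 1.85(48) = 75.7 − 52.9 + 118.5 + 88.8 = 230.1.
∂Q_d/∂Y = +0.015, so E_I = 0.015·(7900/230.1) ≈ 0.515.
E_I ∈ (0,1): normal good (necessity).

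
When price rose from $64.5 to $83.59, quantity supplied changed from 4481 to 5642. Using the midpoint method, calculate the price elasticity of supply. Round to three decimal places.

%Δq = (5642 − 4481)/[(4481 + 5642)/2] = 1161/5061.5 ≈ 0.2294.
%ΔP = (83.59 − 64.5)/[(64.5 + 83.59)/2] = 19.09/74.045 ≈ 0.2578.
Arc elasticity E = %Δq/%ΔP ≈ 0.2294/0.2578 ≈ 0.890.
|E| < 1: supply is inelastic over this range.

0.890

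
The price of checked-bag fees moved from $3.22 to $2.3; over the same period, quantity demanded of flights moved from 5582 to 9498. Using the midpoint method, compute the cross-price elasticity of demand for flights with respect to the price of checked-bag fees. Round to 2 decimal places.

%ΔQ_x = (9498 − 5582)/[(5582+9498)/2] = 3916/7540 ≈ 0.5194.
%ΔP_y = (2.3 − 3.22)/[(3.22+2.3)/2] ≈ -0.3333.
E_xy = 0.5194/-0.3333 ≈ -1.56.
E_xy < 0, so flights and checked-bag fees are complements.

-1.56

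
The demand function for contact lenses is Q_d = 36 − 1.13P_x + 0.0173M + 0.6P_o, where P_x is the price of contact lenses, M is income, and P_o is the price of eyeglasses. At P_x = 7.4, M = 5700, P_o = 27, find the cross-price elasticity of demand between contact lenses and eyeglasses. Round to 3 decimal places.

0.114

Q_d = 36 − 1.13(7.4) + 0.0173(5700) + 0.6(27) = 36 − 8.362 + 98.61 + 16.2 = 142.448.
∂Q_d/∂P_o = +0.6, so E_xy = 0.6·(27/142.448) ≈ 0.114.
E_xy > 0: the goods are substitutes.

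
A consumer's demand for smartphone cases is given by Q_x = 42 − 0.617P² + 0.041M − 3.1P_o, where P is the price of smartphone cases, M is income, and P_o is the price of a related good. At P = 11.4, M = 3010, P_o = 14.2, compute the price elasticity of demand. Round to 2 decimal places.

At the given point, Q_x = 42 − 0.617(11.4)² + 0.041(3010) − 3.1(14.2) = 42 − 80.1853 + 123.41 − 44.02 = 41.2047.
∂Q_x/∂P = −2·0.617·P = -14.0676, so E_p = -14.0676·(11.4/41.2047) ≈ -3.89.
|E_p| > 1: demand is elastic.

-3.89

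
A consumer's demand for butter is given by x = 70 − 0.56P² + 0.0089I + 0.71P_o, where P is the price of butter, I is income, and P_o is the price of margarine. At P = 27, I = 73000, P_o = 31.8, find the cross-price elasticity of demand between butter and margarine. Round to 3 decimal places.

0.068

First evaluate x: 70 − 0.56(27)² + 0.0089(73000) + 0.71(31.8) = 70 − 408.24 + 649.7 + 22.578 = 334.038.
∂x/∂P_o = +0.71, so E_xy = 0.71·(31.8/334.038) ≈ 0.068.
E_xy > 0: the goods are substitutes.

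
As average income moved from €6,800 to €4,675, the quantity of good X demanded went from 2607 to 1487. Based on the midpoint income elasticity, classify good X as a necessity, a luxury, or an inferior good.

%ΔQ = (1487 − 2607)/[(2607+1487)/2] = -1120/2047 ≈ -0.5471.
%ΔM = (4,675 − 6,800)/[(6,800+4,675)/2] = -2125/5737.5 ≈ -0.3704.
E_I = %ΔQ/%ΔM ≈ 1.477.
E_I > 1: normal good (luxury).

luxury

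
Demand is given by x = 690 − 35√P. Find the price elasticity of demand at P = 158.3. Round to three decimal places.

-0.882

At P = 158.3, x = 249.6394.
dx/dP = −35/(2√P) = −35/(2·12.5817).
Point elasticity E = (dx/dP)·(P/x) = -1.3909 × 158.3/249.6394 ≈ -0.882.
|E| < 1, so demand is inelastic at this price.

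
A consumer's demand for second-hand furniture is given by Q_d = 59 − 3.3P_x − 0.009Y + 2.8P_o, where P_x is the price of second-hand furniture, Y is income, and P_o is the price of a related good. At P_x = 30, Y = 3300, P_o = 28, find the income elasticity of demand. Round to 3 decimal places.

-3.414

Q_d = 59 − 3.3(30) − 0.009(3300) + 2.8(28) = 59 − 99 − 29.7 + 78.4 = 8.7.
∂Q_d/∂Y = −0.009, so E_I = -0.009·(3300/8.7) ≈ -3.414.
E_I < 0: inferior good.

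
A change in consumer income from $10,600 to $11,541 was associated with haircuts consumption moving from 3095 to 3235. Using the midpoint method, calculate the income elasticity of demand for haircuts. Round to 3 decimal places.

%ΔQ = (3235 − 3095)/[(3095+3235)/2] = 140/3165 ≈ 0.0442.
%ΔI = (11,541 − 10,600)/[(10,600+11,541)/2] = 941/11070.5 ≈ 0.0850.
E_I = %ΔQ/%ΔI ≈ 0.520.
E_I ∈ (0,1): normal good (necessity).

0.520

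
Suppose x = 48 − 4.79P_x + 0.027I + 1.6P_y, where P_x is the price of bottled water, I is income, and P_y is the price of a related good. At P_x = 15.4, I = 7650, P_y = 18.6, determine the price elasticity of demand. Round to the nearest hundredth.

At the given point, x = 48 − 4.79(15.4) + 0.027(7650) + 1.6(18.6) = 48 − 73.766 + 206.55 + 29.76 = 210.544.
∂x/∂P_x = −4.79, so E_p = (−4.79)·(15.4/210.544) ≈ -0.35.
|E_p| < 1: demand is inelastic.

-0.35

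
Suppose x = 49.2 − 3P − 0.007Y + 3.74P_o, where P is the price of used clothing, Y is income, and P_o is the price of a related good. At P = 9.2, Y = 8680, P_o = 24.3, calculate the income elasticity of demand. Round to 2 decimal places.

Evaluating quantity at (P, Y, P_o) gives x = 49.2 − 3(9.2) − 0.007(8680) + 3.74(24.3) = 49.2 − 27.6 − 60.76 + 90.882 = 51.722.
∂x/∂Y = −0.007, so E_I = -0.007·(8680/51.722) ≈ -1.17.
E_I < 0: inferior good.

-1.17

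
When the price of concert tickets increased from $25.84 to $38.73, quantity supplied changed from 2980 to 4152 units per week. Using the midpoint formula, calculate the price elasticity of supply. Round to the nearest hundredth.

0.82

%Δq = (4152 − 2980)/[(2980 + 4152)/2] = 1172/3566 ≈ 0.3287.
%Δp = (38.73 − 25.84)/[(25.84 + 38.73)/2] = 12.89/32.285 ≈ 0.3993.
Arc elasticity E = %Δq/%Δp ≈ 0.3287/0.3993 ≈ 0.82.
|E| < 1: supply is inelastic over this range.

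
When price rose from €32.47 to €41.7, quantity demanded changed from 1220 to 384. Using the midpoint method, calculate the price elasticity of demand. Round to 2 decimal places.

%ΔQ = (384 − 1220)/[(1220 + 384)/2] = -836/802 ≈ -1.0424.
%Δp = (41.7 − 32.47)/[(32.47 + 41.7)/2] = 9.23/37.085 ≈ 0.2489.
Arc elasticity E = %ΔQ/%Δp ≈ -1.0424/0.2489 ≈ -4.19.
|E| > 1: demand is elastic over this range.

-4.19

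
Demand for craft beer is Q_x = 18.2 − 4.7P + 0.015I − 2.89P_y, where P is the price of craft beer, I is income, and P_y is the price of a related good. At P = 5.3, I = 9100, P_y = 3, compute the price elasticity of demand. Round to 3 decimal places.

-0.206

Evaluating quantity at (P, I, P_y) gives Q_x = 18.2 − 4.7(5.3) + 0.015(9100) − 2.89(3) = 18.2 − 24.91 + 136.5 − 8.67 = 121.12.
∂Q_x/∂P = −4.7, so E_p = (−4.7)·(5.3/121.12) ≈ -0.206.
|E_p| < 1: demand is inelastic.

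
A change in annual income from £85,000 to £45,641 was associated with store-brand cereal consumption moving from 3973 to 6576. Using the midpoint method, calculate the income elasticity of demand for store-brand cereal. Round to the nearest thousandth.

-0.819

%ΔQ = (6576 − 3973)/[(3973+6576)/2] = 2603/5274.5 ≈ 0.4935.
%ΔI = (45,641 − 85,000)/[(85,000+45,641)/2] = -39359/65320.5 ≈ -0.6026.
E_I = %ΔQ/%ΔI ≈ -0.819.
E_I < 0: inferior good.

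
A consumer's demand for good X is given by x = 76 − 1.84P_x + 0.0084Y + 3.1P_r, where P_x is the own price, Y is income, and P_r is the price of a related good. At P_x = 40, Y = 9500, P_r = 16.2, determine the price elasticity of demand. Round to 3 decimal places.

-0.556

Substituting, x = 76 − 1.84(40) + 0.0084(9500) + 3.1(16.2) = 76 − 73.6 + 79.8 + 50.22 = 132.42.
∂x/∂P_x = −1.84, so E_p = (−1.84)·(40/132.42) ≈ -0.556.
|E_p| < 1: demand is inelastic.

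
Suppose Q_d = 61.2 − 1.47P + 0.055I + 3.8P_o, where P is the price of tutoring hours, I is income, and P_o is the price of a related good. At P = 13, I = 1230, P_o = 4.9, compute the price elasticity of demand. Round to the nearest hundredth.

Q_d = 61.2 − 1.47(13) + 0.055(1230) + 3.8(4.9) = 61.2 − 19.11 + 67.65 + 18.62 = 128.36.
∂Q_d/∂P = −1.47, so E_p = (−1.47)·(13/128.36) ≈ -0.15.
|E_p| < 1: demand is inelastic.

-0.15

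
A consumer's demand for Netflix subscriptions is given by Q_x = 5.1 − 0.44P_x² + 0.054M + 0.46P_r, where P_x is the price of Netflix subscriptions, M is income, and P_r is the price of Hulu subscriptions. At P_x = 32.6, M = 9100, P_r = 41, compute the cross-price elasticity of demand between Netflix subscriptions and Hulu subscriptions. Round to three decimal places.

Evaluating quantity at (P_x, M, P_r) gives Q_x = 5.1 − 0.44(32.6)² + 0.054(9100) + 0.46(41) = 5.1 − 467.6144 + 491.4 + 18.86 = 47.7456.
∂Q_x/∂P_r = +0.46, so E_xy = 0.46·(41/47.7456) ≈ 0.395.
E_xy > 0: the goods are substitutes.

0.395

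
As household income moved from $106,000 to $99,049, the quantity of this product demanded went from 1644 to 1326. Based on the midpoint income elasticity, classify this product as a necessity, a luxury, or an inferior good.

luxury

%ΔQ = (1326 − 1644)/[(1644+1326)/2] = -318/1485 ≈ -0.2141.
%ΔM = (99,049 − 106,000)/[(106,000+99,049)/2] = -6951/102524.5 ≈ -0.0678.
E_I = %ΔQ/%ΔM ≈ 3.159.
E_I > 1: normal good (luxury).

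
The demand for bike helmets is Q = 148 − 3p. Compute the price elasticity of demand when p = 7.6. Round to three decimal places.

At p = 7.6, Q = 125.2.
dQ/dp = −3.
Point elasticity E = (dQ/dp)·(p/Q) = -3 × 7.6/125.2 ≈ -0.182.
|E| < 1, so demand is inelastic at this price.

-0.182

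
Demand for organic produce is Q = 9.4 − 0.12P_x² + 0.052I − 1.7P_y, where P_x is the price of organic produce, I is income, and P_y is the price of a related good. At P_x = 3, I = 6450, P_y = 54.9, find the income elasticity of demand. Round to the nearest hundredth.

Evaluating quantity at (P_x, I, P_y) gives Q = 9.4 − 0.12(3)² + 0.052(6450) − 1.7(54.9) = 9.4 − 1.08 + 335.4 − 93.33 = 250.39.
∂Q/∂I = +0.052, so E_I = 0.052·(6450/250.39) ≈ 1.34.
E_I > 1: normal good (luxury).

1.34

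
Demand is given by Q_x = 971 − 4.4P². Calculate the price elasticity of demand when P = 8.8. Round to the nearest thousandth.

At P = 8.8, Q_x = 630.264.
dQ_x/dP = −2·4.4·P = −77.44.
Point elasticity E = (dQ_x/dP)·(P/Q_x) = -77.44 × 8.8/630.264 ≈ -1.081.
|E| > 1, so demand is elastic at this price.

-1.081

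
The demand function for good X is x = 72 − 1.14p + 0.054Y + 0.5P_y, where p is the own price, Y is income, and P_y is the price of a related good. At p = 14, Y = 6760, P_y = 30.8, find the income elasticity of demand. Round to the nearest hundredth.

Substituting, x = 72 − 1.14(14) + 0.054(6760) + 0.5(30.8) = 72 − 15.96 + 365.04 + 15.4 = 436.48.
∂x/∂Y = +0.054, so E_I = 0.054·(6760/436.48) ≈ 0.84.
E_I ∈ (0,1): normal good (necessity).

0.84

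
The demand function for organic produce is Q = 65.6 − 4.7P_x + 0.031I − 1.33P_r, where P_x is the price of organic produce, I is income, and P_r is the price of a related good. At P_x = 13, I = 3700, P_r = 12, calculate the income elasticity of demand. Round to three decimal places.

Q = 65.6 − 4.7(13) + 0.031(3700) − 1.33(12) = 65.6 − 61.1 + 114.7 − 15.96 = 103.24.
∂Q/∂I = +0.031, so E_I = 0.031·(3700/103.24) ≈ 1.111.
E_I > 1: normal good (luxury).

1.111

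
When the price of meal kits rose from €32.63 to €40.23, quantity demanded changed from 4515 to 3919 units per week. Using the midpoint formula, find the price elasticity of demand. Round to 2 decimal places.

-0.68

%ΔQ = (3919 − 4515)/[(4515 + 3919)/2] = -596/4217 ≈ -0.1413.
%ΔP = (40.23 − 32.63)/[(32.63 + 40.23)/2] = 7.6/36.43 ≈ 0.2086.
Arc elasticity E = %ΔQ/%ΔP ≈ -0.1413/0.2086 ≈ -0.68.
|E| < 1: demand is inelastic over this range.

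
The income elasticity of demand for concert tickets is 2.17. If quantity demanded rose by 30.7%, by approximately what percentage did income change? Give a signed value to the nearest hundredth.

14.15

%ΔQ ≈ E × %ΔI ⇒ %ΔI = %ΔQ / E = (30.7%)/(2.17) ≈ 14.15%.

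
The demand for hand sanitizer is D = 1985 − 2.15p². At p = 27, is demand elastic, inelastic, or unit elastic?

elastic

At p = 27, D = 417.65.
dD/dp = −2·2.15·p = −116.1.
Point elasticity E = (dD/dp)·(p/D) = -116.1 × 27/417.65 ≈ -7.506.
|E| ≈ 7.506 > 1, so demand is elastic.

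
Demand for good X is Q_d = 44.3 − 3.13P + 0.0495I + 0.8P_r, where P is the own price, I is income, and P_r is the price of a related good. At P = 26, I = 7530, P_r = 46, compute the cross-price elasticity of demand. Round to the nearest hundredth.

At the given point, Q_d = 44.3 − 3.13(26) + 0.0495(7530) + 0.8(46) = 44.3 − 81.38 + 372.735 + 36.8 = 372.455.
∂Q_d/∂P_r = +0.8, so E_xy = 0.8·(46/372.455) ≈ 0.10.
E_xy > 0: the goods are substitutes.

0.10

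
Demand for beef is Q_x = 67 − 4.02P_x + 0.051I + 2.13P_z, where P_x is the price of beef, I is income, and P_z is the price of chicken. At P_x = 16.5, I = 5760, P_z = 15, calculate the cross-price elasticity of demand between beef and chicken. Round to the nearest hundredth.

0.10

First evaluate Q_x: 67 − 4.02(16.5) + 0.051(5760) + 2.13(15) = 67 − 66.33 + 293.76 + 31.95 = 326.38.
∂Q_x/∂P_z = +2.13, so E_xy = 2.13·(15/326.38) ≈ 0.10.
E_xy > 0: the goods are substitutes.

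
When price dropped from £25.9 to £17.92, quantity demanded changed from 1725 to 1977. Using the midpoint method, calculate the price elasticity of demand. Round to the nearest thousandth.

-0.374

%ΔQ = (1977 − 1725)/[(1725 + 1977)/2] = 252/1851 ≈ 0.1361.
%ΔP = (17.92 − 25.9)/[(25.9 + 17.92)/2] = -7.98/21.91 ≈ -0.3642.
Arc elasticity E = %ΔQ/%ΔP ≈ 0.1361/-0.3642 ≈ -0.374.
|E| < 1: demand is inelastic over this range.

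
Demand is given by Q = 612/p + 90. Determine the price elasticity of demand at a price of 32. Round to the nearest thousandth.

-0.175

At p = 32, Q = 109.125.
dQ/dp = −612/p² = −0.5977.
Point elasticity E = (dQ/dp)·(p/Q) = -0.5977 × 32/109.125 ≈ -0.175.
|E| < 1, so demand is inelastic at this price.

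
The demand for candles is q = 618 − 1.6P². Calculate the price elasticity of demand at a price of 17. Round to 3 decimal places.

-5.943

At P = 17, q = 155.6.
dq/dP = −2·1.6·P = −54.4.
Point elasticity E = (dq/dP)·(P/q) = -54.4 × 17/155.6 ≈ -5.943.
|E| > 1, so demand is elastic at this price.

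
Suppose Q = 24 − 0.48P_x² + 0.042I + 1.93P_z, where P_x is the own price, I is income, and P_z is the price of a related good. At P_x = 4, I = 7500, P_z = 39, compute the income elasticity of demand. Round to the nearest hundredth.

First evaluate Q: 24 − 0.48(4)² + 0.042(7500) + 1.93(39) = 24 − 7.68 + 315 + 75.27 = 406.59.
∂Q/∂I = +0.042, so E_I = 0.042·(7500/406.59) ≈ 0.77.
E_I ∈ (0,1): normal good (necessity).

0.77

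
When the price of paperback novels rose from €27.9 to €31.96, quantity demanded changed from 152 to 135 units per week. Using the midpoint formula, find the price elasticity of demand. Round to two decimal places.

%Δq = (135 − 152)/[(152 + 135)/2] = -17/143.5 ≈ -0.1185.
%Δp = (31.96 − 27.9)/[(27.9 + 31.96)/2] = 4.06/29.93 ≈ 0.1356.
Arc elasticity E = %Δq/%Δp ≈ -0.1185/0.1356 ≈ -0.87.
|E| < 1: demand is inelastic over this range.

-0.87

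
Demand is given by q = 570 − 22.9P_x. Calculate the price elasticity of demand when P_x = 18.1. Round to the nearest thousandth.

-2.665

At P_x = 18.1, q = 155.51.
dq/dP_x = −22.9.
Point elasticity E = (dq/dP_x)·(P_x/q) = -22.9 × 18.1/155.51 ≈ -2.665.
|E| > 1, so demand is elastic at this price.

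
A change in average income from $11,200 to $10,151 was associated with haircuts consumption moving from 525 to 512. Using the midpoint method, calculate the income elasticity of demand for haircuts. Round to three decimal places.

0.255

%ΔQ = (512 − 525)/[(525+512)/2] = -13/518.5 ≈ -0.0251.
%ΔI = (10,151 − 11,200)/[(11,200+10,151)/2] = -1049/10675.5 ≈ -0.0983.
E_I = %ΔQ/%ΔI ≈ 0.255.
E_I ∈ (0,1): normal good (necessity).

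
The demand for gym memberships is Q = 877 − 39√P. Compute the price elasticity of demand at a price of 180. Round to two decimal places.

At P = 180, Q = 353.7601.
dQ/dP = −39/(2√P) = −39/(2·13.4164).
Point elasticity E = (dQ/dP)·(P/Q) = -1.4534 × 180/353.7601 ≈ -0.74.
|E| < 1, so demand is inelastic at this price.

-0.74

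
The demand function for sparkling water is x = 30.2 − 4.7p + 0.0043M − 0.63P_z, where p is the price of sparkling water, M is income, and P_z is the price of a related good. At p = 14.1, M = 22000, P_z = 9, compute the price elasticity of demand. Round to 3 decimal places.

x = 30.2 − 4.7(14.1) + 0.0043(22000) − 0.63(9) = 30.2 − 66.27 + 94.6 − 5.67 = 52.86.
∂x/∂p = −4.7, so E_p = (−4.7)·(14.1/52.86) ≈ -1.254.
|E_p| > 1: demand is elastic.

-1.254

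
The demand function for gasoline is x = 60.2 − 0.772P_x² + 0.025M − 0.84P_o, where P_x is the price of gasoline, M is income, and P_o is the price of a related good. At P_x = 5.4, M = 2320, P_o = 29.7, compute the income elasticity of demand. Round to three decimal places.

At the given point, x = 60.2 − 0.772(5.4)² + 0.025(2320) − 0.84(29.7) = 60.2 − 22.5115 + 58 − 24.948 = 70.7405.
∂x/∂M = +0.025, so E_I = 0.025·(2320/70.7405) ≈ 0.820.
E_I ∈ (0,1): normal good (necessity).

0.820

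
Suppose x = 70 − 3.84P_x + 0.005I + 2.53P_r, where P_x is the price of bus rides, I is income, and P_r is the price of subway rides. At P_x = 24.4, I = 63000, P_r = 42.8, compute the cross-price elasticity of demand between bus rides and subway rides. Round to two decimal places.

0.27

x = 70 − 3.84(24.4) + 0.005(63000) + 2.53(42.8) = 70 − 93.696 + 315 + 108.284 = 399.588.
∂x/∂P_r = +2.53, so E_xy = 2.53·(42.8/399.588) ≈ 0.27.
E_xy > 0: the goods are substitutes.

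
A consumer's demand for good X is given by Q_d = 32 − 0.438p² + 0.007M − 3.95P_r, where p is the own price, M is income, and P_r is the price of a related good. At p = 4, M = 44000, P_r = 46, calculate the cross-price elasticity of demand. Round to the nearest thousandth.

Substituting, Q_d = 32 − 0.438(4)² + 0.007(44000) − 3.95(46) = 32 − 7.008 + 308 − 181.7 = 151.292.
∂Q_d/∂P_r = −3.95, so E_xy = -3.95·(46/151.292) ≈ -1.201.
E_xy < 0: the goods are complements.

-1.201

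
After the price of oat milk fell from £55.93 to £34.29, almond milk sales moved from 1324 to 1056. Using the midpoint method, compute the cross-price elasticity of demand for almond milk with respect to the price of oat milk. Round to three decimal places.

0.469

%ΔQ_x = (1056 − 1324)/[(1324+1056)/2] = -268/1190 ≈ -0.2252.
%ΔP_y = (34.29 − 55.93)/[(55.93+34.29)/2] ≈ -0.4797.
E_xy = -0.2252/-0.4797 ≈ 0.469.
E_xy > 0, so almond milk and oat milk are substitutes.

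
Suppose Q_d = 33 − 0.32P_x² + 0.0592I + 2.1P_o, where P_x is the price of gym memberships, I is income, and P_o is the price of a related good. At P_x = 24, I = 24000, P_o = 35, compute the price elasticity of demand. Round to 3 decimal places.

-0.274

At the given point, Q_d = 33 − 0.32(24)² + 0.0592(24000) + 2.1(35) = 33 − 184.32 + 1420.8 + 73.5 = 1342.98.
∂Q_d/∂P_x = −2·0.32·P_x = -15.36, so E_p = -15.36·(24/1342.98) ≈ -0.274.
|E_p| < 1: demand is inelastic.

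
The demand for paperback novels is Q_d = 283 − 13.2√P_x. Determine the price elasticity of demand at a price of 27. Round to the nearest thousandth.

At P_x = 27, Q_d = 214.4108.
dQ_d/dP_x = −13.2/(2√P_x) = −13.2/(2·5.1962).
Point elasticity E = (dQ_d/dP_x)·(P_x/Q_d) = -1.2702 × 27/214.4108 ≈ -0.160.
|E| < 1, so demand is inelastic at this price.

-0.160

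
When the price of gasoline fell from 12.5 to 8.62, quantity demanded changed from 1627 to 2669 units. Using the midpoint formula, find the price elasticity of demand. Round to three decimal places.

%Δq = (2669 − 1627)/[(1627 + 2669)/2] = 1042/2148 ≈ 0.4851.
%ΔP = (8.62 − 12.5)/[(12.5 + 8.62)/2] = -3.88/10.56 ≈ -0.3674.
Arc elasticity E = %Δq/%ΔP ≈ 0.4851/-0.3674 ≈ -1.320.
|E| > 1: demand is elastic over this range.

-1.320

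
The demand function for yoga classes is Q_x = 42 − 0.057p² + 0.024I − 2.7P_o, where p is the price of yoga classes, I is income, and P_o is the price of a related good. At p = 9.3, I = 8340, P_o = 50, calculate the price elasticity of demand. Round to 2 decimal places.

-0.10

Evaluating quantity at (p, I, P_o) gives Q_x = 42 − 0.057(9.3)² + 0.024(8340) − 2.7(50) = 42 − 4.9299 + 200.16 − 135 = 102.2301.
∂Q_x/∂p = −2·0.057·p = -1.0602, so E_p = -1.0602·(9.3/102.2301) ≈ -0.10.
|E_p| < 1: demand is inelastic.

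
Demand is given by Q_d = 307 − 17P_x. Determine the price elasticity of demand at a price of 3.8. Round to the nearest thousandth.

-0.267

At P_x = 3.8, Q_d = 242.4.
dQ_d/dP_x = −17.
Point elasticity E = (dQ_d/dP_x)·(P_x/Q_d) = -17 × 3.8/242.4 ≈ -0.267.
|E| < 1, so demand is inelastic at this price.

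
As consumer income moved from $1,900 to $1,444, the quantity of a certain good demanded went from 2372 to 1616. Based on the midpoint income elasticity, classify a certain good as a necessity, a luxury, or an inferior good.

%ΔQ = (1616 − 2372)/[(2372+1616)/2] = -756/1994 ≈ -0.3791.
%ΔI = (1,444 − 1,900)/[(1,900+1,444)/2] = -456/1672 ≈ -0.2727.
E_I = %ΔQ/%ΔI ≈ 1.390.
E_I > 1: normal good (luxury).

luxury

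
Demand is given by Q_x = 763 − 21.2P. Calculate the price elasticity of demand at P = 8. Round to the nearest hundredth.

-0.29

At P = 8, Q_x = 593.4.
dQ_x/dP = −21.2.
Point elasticity E = (dQ_x/dP)·(P/Q_x) = -21.2 × 8/593.4 ≈ -0.29.
|E| < 1, so demand is inelastic at this price.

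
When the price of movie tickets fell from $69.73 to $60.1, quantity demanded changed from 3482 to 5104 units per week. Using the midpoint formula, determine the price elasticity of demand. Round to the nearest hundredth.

-2.55

%ΔQ = (5104 − 3482)/[(3482 + 5104)/2] = 1622/4293 ≈ 0.3778.
%Δp = (60.1 − 69.73)/[(69.73 + 60.1)/2] = -9.63/64.915 ≈ -0.1483.
Arc elasticity E = %ΔQ/%Δp ≈ 0.3778/-0.1483 ≈ -2.55.
|E| > 1: demand is elastic over this range.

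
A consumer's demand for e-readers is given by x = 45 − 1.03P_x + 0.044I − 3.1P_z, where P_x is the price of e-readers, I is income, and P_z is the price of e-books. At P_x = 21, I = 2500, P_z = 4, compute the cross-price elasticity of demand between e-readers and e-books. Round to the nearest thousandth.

Substituting, x = 45 − 1.03(21) + 0.044(2500) − 3.1(4) = 45 − 21.63 + 110 − 12.4 = 120.97.
∂x/∂P_z = −3.1, so E_xy = -3.1·(4/120.97) ≈ -0.103.
E_xy < 0: the goods are complements.

-0.103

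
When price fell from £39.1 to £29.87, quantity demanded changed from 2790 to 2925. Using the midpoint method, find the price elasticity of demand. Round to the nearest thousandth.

-0.177

%Δq = (2925 − 2790)/[(2790 + 2925)/2] = 135/2857.5 ≈ 0.0472.
%Δp = (29.87 − 39.1)/[(39.1 + 29.87)/2] = -9.23/34.485 ≈ -0.2677.
Arc elasticity E = %Δq/%Δp ≈ 0.0472/-0.2677 ≈ -0.177.
|E| < 1: demand is inelastic over this range.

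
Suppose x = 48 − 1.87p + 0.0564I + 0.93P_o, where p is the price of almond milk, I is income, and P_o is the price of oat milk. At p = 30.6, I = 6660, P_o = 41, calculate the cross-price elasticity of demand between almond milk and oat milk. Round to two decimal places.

x = 48 − 1.87(30.6) + 0.0564(6660) + 0.93(41) = 48 − 57.222 + 375.624 + 38.13 = 404.532.
∂x/∂P_o = +0.93, so E_xy = 0.93·(41/404.532) ≈ 0.09.
E_xy > 0: the goods are substitutes.

0.09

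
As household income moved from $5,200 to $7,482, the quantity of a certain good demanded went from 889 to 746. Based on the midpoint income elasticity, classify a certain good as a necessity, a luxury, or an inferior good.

%ΔQ = (746 − 889)/[(889+746)/2] = -143/817.5 ≈ -0.1749.
%ΔY = (7,482 − 5,200)/[(5,200+7,482)/2] = 2282/6341 ≈ 0.3599.
E_I = %ΔQ/%ΔY ≈ -0.486.
E_I < 0: inferior good.

inferior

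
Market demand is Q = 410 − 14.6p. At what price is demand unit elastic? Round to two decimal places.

14.04

For linear demand Q = a − bp, E = −bp/(a − bp). |E| = 1 ⇒ bp = a − bp ⇒ p = a/(2b).
p = 410/(2·14.6) ≈ 14.04.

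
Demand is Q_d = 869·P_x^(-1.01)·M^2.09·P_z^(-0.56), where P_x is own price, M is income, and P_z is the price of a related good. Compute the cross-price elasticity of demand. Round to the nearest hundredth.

For a Cobb–Douglas (constant-elasticity) form Q_d = A·P_z^α·…, the elasticity with respect to P_z equals the exponent α at every point.
Here the exponent on P_z is -0.56, so the cross-price elasticity of demand is -0.56.

-0.56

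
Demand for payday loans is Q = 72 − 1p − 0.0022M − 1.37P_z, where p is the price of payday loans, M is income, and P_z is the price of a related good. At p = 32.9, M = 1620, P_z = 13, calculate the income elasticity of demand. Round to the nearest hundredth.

Evaluating quantity at (p, M, P_z) gives Q = 72 − 1(32.9) − 0.0022(1620) − 1.37(13) = 72 − 32.9 − 3.564 − 17.81 = 17.726.
∂Q/∂M = −0.0022, so E_I = -0.0022·(1620/17.726) ≈ -0.20.
E_I < 0: inferior good.

-0.20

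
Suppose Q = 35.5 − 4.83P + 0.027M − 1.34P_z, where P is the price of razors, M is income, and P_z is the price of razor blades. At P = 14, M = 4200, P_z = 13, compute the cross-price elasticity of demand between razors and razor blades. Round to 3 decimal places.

First evaluate Q: 35.5 − 4.83(14) + 0.027(4200) − 1.34(13) = 35.5 − 67.62 + 113.4 − 17.42 = 63.86.
∂Q/∂P_z = −1.34, so E_xy = -1.34·(13/63.86) ≈ -0.273.
E_xy < 0: the goods are complements.

-0.273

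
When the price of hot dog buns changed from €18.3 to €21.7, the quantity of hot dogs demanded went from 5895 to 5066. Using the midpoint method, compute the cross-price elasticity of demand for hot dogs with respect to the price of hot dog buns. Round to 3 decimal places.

-0.890

%ΔQ_x = (5066 − 5895)/[(5895+5066)/2] = -829/5480.5 ≈ -0.1513.
%ΔP_y = (21.7 − 18.3)/[(18.3+21.7)/2] ≈ 0.1700.
E_xy = -0.1513/0.1700 ≈ -0.890.
E_xy < 0, so hot dogs and hot dog buns are complements.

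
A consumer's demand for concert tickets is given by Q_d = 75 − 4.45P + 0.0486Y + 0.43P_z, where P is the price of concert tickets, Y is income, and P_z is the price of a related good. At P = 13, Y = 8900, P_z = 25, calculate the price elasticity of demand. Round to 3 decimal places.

First evaluate Q_d: 75 − 4.45(13) + 0.0486(8900) + 0.43(25) = 75 − 57.85 + 432.54 + 10.75 = 460.44.
∂Q_d/∂P = −4.45, so E_p = (−4.45)·(13/460.44) ≈ -0.126.
|E_p| < 1: demand is inelastic.

-0.126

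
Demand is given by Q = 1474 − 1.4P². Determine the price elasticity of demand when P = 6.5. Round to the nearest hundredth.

-0.08

At P = 6.5, Q = 1414.85.
dQ/dP = −2·1.4·P = −18.2.
Point elasticity E = (dQ/dP)·(P/Q) = -18.2 × 6.5/1414.85 ≈ -0.08.
|E| < 1, so demand is inelastic at this price.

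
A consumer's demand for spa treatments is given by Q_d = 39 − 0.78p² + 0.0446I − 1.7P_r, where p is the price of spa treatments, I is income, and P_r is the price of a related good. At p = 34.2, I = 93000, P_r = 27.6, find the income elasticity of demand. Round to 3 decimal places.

1.285

At the given point, Q_d = 39 − 0.78(34.2)² + 0.0446(93000) − 1.7(27.6) = 39 − 912.3192 + 4147.8 − 46.92 = 3227.5608.
∂Q_d/∂I = +0.0446, so E_I = 0.0446·(93000/3227.5608) ≈ 1.285.
E_I > 1: normal good (luxury).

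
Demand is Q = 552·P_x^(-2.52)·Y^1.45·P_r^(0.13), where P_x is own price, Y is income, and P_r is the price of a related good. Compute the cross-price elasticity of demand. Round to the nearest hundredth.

For a Cobb–Douglas (constant-elasticity) form Q = A·P_r^α·…, the elasticity with respect to P_r equals the exponent α at every point.
Here the exponent on P_r is 0.13, so the cross-price elasticity of demand is 0.13.

0.13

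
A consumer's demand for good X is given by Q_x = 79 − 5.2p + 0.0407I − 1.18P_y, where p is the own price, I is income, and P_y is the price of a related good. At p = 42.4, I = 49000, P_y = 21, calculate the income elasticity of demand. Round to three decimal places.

1.091

Evaluating quantity at (p, I, P_y) gives Q_x = 79 − 5.2(42.4) + 0.0407(49000) − 1.18(21) = 79 − 220.48 + 1994.3 − 24.78 = 1828.04.
∂Q_x/∂I = +0.0407, so E_I = 0.0407·(49000/1828.04) ≈ 1.091.
E_I > 1: normal good (luxury).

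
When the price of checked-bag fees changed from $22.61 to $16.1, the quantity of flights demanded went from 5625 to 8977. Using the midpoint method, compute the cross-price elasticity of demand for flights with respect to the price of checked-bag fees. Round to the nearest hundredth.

%ΔQ_x = (8977 − 5625)/[(5625+8977)/2] = 3352/7301 ≈ 0.4591.
%ΔP_y = (16.1 − 22.61)/[(22.61+16.1)/2] ≈ -0.3363.
E_xy = 0.4591/-0.3363 ≈ -1.37.
E_xy < 0, so flights and checked-bag fees are complements.

-1.37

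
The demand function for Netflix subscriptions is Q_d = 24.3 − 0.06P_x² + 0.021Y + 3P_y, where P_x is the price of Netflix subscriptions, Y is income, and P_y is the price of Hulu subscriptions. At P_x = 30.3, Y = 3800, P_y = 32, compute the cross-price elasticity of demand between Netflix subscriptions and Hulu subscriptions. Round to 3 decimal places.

Evaluating quantity at (P_x, Y, P_y) gives Q_d = 24.3 − 0.06(30.3)² + 0.021(3800) + 3(32) = 24.3 − 55.0854 + 79.8 + 96 = 145.0146.
∂Q_d/∂P_y = +3, so E_xy = 3·(32/145.0146) ≈ 0.662.
E_xy > 0: the goods are substitutes.

0.662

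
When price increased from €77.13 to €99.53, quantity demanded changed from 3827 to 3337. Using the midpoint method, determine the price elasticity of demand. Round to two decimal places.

%Δq = (3337 − 3827)/[(3827 + 3337)/2] = -490/3582 ≈ -0.1368.
%ΔP = (99.53 − 77.13)/[(77.13 + 99.53)/2] = 22.4/88.33 ≈ 0.2536.
Arc elasticity E = %Δq/%ΔP ≈ -0.1368/0.2536 ≈ -0.54.
|E| < 1: demand is inelastic over this range.

-0.54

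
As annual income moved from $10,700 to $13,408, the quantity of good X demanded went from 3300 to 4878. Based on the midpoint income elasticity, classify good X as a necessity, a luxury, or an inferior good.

luxury

%ΔQ = (4878 − 3300)/[(3300+4878)/2] = 1578/4089 ≈ 0.3859.
%ΔI = (13,408 − 10,700)/[(10,700+13,408)/2] = 2708/12054 ≈ 0.2247.
E_I = %ΔQ/%ΔI ≈ 1.718.
E_I > 1: normal good (luxury).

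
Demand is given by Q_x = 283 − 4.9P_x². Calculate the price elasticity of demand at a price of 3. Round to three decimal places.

At P_x = 3, Q_x = 238.9.
dQ_x/dP_x = −2·4.9·P_x = −29.4.
Point elasticity E = (dQ_x/dP_x)·(P_x/Q_x) = -29.4 × 3/238.9 ≈ -0.369.
|E| < 1, so demand is inelastic at this price.

-0.369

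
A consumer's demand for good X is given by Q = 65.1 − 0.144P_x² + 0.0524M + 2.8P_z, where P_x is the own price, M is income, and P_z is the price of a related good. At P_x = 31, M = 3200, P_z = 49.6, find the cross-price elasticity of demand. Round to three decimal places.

Substituting, Q = 65.1 − 0.144(31)² + 0.0524(3200) + 2.8(49.6) = 65.1 − 138.384 + 167.68 + 138.88 = 233.276.
∂Q/∂P_z = +2.8, so E_xy = 2.8·(49.6/233.276) ≈ 0.595.
E_xy > 0: the goods are substitutes.

0.595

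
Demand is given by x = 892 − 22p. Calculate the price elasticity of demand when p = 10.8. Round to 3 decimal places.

At p = 10.8, x = 654.4.
dx/dp = −22.
Point elasticity E = (dx/dp)·(p/x) = -22 × 10.8/654.4 ≈ -0.363.
|E| < 1, so demand is inelastic at this price.

-0.363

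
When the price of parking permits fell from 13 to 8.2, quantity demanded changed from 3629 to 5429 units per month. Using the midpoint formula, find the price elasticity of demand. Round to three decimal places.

-0.878

%ΔQ = (5429 − 3629)/[(3629 + 5429)/2] = 1800/4529 ≈ 0.3974.
%Δp = (8.2 − 13)/[(13 + 8.2)/2] = -4.8/10.6 ≈ -0.4528.
Arc elasticity E = %ΔQ/%Δp ≈ 0.3974/-0.4528 ≈ -0.878.
|E| < 1: demand is inelastic over this range.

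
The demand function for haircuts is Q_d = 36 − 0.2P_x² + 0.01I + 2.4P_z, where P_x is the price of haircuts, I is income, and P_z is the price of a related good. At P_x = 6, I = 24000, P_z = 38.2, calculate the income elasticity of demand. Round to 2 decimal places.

Evaluating quantity at (P_x, I, P_z) gives Q_d = 36 − 0.2(6)² + 0.01(24000) + 2.4(38.2) = 36 − 7.2 + 240 + 91.68 = 360.48.
∂Q_d/∂I = +0.01, so E_I = 0.01·(24000/360.48) ≈ 0.67.
E_I ∈ (0,1): normal good (necessity).

0.67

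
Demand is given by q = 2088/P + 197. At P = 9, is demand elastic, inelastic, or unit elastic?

At P = 9, q = 429.
dq/dP = −2088/P² = −25.7778.
Point elasticity E = (dq/dP)·(P/q) = -25.7778 × 9/429 ≈ -0.541.
|E| ≈ 0.541 < 1, so demand is inelastic.

inelastic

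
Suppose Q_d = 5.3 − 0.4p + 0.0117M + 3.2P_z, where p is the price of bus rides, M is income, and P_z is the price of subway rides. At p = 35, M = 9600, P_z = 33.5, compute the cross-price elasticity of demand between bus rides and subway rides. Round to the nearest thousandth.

Evaluating quantity at (p, M, P_z) gives Q_d = 5.3 − 0.4(35) + 0.0117(9600) + 3.2(33.5) = 5.3 − 14 + 112.32 + 107.2 = 210.82.
∂Q_d/∂P_z = +3.2, so E_xy = 3.2·(33.5/210.82) ≈ 0.508.
E_xy > 0: the goods are substitutes.

0.508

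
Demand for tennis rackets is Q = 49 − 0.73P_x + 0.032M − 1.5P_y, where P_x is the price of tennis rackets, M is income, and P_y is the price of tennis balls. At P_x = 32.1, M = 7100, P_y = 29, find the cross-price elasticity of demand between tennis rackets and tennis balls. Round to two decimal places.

Evaluating quantity at (P_x, M, P_y) gives Q = 49 − 0.73(32.1) + 0.032(7100) − 1.5(29) = 49 − 23.433 + 227.2 − 43.5 = 209.267.
∂Q/∂P_y = −1.5, so E_xy = -1.5·(29/209.267) ≈ -0.21.
E_xy < 0: the goods are complements.

-0.21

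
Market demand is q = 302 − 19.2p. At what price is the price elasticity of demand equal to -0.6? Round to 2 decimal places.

5.90

Set −bp/(a − bp) = −0.6 ⇒ bp = 0.6(a − bp) ⇒ bp(1+0.6) = 0.6·a.
p = 0.6·302/(19.2·1.6) ≈ 5.90.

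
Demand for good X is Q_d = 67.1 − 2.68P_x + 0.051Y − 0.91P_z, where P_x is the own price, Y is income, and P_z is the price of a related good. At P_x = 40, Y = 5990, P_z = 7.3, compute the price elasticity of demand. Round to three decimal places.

First evaluate Q_d: 67.1 − 2.68(40) + 0.051(5990) − 0.91(7.3) = 67.1 − 107.2 + 305.49 − 6.643 = 258.747.
∂Q_d/∂P_x = −2.68, so E_p = (−2.68)·(40/258.747) ≈ -0.414.
|E_p| < 1: demand is inelastic.

-0.414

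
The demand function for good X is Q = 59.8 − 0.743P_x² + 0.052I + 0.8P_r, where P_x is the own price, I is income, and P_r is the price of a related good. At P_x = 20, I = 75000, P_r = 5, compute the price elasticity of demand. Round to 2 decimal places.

Evaluating quantity at (P_x, I, P_r) gives Q = 59.8 − 0.743(20)² + 0.052(75000) + 0.8(5) = 59.8 − 297.2 + 3900 + 4 = 3666.6.
∂Q/∂P_x = −2·0.743·P_x = -29.72, so E_p = -29.72·(20/3666.6) ≈ -0.16.
|E_p| < 1: demand is inelastic.

-0.16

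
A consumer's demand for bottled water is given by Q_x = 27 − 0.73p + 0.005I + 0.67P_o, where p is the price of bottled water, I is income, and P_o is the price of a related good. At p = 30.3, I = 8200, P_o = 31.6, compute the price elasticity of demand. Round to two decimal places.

First evaluate Q_x: 27 − 0.73(30.3) + 0.005(8200) + 0.67(31.6) = 27 − 22.119 + 41 + 21.172 = 67.053.
∂Q_x/∂p = −0.73, so E_p = (−0.73)·(30.3/67.053) ≈ -0.33.
|E_p| < 1: demand is inelastic.

-0.33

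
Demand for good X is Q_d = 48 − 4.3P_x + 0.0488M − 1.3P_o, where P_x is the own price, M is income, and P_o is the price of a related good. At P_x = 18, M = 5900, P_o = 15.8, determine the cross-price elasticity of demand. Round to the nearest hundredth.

At the given point, Q_d = 48 − 4.3(18) + 0.0488(5900) − 1.3(15.8) = 48 − 77.4 + 287.92 − 20.54 = 237.98.
∂Q_d/∂P_o = −1.3, so E_xy = -1.3·(15.8/237.98) ≈ -0.09.
E_xy < 0: the goods are complements.

-0.09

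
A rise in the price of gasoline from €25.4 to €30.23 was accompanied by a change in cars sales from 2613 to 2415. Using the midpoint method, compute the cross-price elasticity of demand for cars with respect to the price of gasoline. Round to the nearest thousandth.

%ΔQ_x = (2415 − 2613)/[(2613+2415)/2] = -198/2514 ≈ -0.0788.
%ΔP_y = (30.23 − 25.4)/[(25.4+30.23)/2] ≈ 0.1736.
E_xy = -0.0788/0.1736 ≈ -0.454.
E_xy < 0, so cars and gasoline are complements.

-0.454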